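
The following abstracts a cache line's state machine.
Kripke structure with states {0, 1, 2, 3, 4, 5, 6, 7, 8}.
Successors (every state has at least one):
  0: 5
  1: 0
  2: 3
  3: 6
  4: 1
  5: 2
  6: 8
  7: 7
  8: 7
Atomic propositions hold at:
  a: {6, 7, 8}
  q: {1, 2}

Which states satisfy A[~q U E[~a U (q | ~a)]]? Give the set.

Sat(~q) = {0, 3, 4, 5, 6, 7, 8}
Sat(~a) = {0, 1, 2, 3, 4, 5}
Sat(q | ~a) = {0, 1, 2, 3, 4, 5}
E[~a U (q | ~a)]: least fixpoint, start Z0 = Sat((q | ~a)) = {0, 1, 2, 3, 4, 5}, add states in Sat(~a) with some successor in Z. Already a fixed point.
Sat(E[~a U (q | ~a)]) = {0, 1, 2, 3, 4, 5}
A[~q U E[~a U (q | ~a)]]: least fixpoint, start Z0 = Sat(E[~a U (q | ~a)]) = {0, 1, 2, 3, 4, 5}, add states in Sat(~q) with every successor in Z. Already a fixed point.
Sat(A[~q U E[~a U (q | ~a)]]) = {0, 1, 2, 3, 4, 5}

{0, 1, 2, 3, 4, 5}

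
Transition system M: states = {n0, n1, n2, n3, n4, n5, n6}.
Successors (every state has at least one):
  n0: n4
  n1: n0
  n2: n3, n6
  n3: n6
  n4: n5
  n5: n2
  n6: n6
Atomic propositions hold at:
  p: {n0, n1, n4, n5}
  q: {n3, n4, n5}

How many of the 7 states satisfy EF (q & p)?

Sat(q & p) = {n4, n5}
EF (q & p): least fixpoint, start Z0 = {n4, n5}, add states with some successor in Z. Z1 = {n0, n4, n5}; Z2 = {n0, n1, n4, n5}; fixed.
Sat(EF (q & p)) = {n0, n1, n4, n5}
|Sat(EF (q & p))| = |{n0, n1, n4, n5}| = 4.

4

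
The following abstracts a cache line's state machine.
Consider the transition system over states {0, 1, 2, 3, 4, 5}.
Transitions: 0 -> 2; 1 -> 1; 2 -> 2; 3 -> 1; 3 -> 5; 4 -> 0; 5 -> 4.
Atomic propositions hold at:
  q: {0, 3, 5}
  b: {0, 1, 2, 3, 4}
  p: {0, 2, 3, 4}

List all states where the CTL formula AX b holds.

{0, 1, 2, 4, 5}

Sat(AX b) = {s : every successor in {0, 1, 2, 3, 4}} = {0, 1, 2, 4, 5}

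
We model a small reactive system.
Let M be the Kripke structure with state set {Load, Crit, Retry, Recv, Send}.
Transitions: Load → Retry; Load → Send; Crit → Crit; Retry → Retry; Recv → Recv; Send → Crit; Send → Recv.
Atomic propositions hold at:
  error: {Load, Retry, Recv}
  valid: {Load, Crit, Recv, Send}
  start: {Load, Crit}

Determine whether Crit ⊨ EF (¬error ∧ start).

Sat(¬error) = {Crit, Send}
Sat(¬error ∧ start) = {Crit}
EF (¬error ∧ start): least fixpoint, start Z0 = {Crit}, add states with some successor in Z. Z1 = {Crit, Send}; Z2 = {Load, Crit, Send}; fixed.
Sat(EF (¬error ∧ start)) = {Load, Crit, Send}
Crit ∈ Sat(EF (¬error ∧ start)) = {Load, Crit, Send}, so the formula holds at Crit.

Yes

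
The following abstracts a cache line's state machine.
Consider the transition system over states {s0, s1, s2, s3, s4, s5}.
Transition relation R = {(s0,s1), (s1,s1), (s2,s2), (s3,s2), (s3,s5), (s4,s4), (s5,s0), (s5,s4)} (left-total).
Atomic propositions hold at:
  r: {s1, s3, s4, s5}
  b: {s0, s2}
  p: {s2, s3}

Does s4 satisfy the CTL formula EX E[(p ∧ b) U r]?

Sat(p ∧ b) = {s2}
E[(p ∧ b) U r]: least fixpoint, start Z0 = Sat(r) = {s1, s3, s4, s5}, add states in Sat(p ∧ b) with some successor in Z. Already a fixed point.
Sat(E[(p ∧ b) U r]) = {s1, s3, s4, s5}
Sat(EX E[(p ∧ b) U r]) = {s : some successor in {s1, s3, s4, s5}} = {s0, s1, s3, s4, s5}
s4 ∈ Sat(EX E[(p ∧ b) U r]) = {s0, s1, s3, s4, s5}, so the formula holds at s4.

Yes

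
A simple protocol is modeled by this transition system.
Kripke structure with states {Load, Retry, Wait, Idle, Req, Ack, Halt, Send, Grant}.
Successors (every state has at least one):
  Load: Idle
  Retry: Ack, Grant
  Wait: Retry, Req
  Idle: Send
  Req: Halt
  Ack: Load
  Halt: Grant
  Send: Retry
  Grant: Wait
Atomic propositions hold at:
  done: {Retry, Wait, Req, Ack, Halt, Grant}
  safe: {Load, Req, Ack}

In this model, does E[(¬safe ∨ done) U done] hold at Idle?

Yes

Sat(¬safe) = {Retry, Wait, Idle, Halt, Send, Grant}
Sat(¬safe ∨ done) = {Retry, Wait, Idle, Req, Ack, Halt, Send, Grant}
E[(¬safe ∨ done) U done]: least fixpoint, start Z0 = Sat(done) = {Retry, Wait, Req, Ack, Halt, Grant}, add states in Sat(¬safe ∨ done) with some successor in Z. Z1 = {Retry, Wait, Req, Ack, Halt, Send, Grant}; Z2 = {Retry, Wait, Idle, Req, Ack, Halt, Send, Grant}; fixed.
Sat(E[(¬safe ∨ done) U done]) = {Retry, Wait, Idle, Req, Ack, Halt, Send, Grant}
Idle ∈ Sat(E[(¬safe ∨ done) U done]) = {Retry, Wait, Idle, Req, Ack, Halt, Send, Grant}, so the formula holds at Idle.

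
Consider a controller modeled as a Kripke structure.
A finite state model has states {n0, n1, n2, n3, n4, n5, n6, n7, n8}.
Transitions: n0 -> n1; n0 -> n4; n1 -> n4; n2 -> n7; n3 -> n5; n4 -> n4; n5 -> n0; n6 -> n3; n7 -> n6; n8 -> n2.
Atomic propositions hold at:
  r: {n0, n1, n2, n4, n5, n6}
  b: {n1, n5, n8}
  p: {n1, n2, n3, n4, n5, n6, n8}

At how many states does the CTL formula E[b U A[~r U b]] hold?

Sat(~r) = {n3, n7, n8}
A[~r U b]: least fixpoint, start Z0 = Sat(b) = {n1, n5, n8}, add states in Sat(~r) with every successor in Z. Z1 = {n1, n3, n5, n8}; fixed.
Sat(A[~r U b]) = {n1, n3, n5, n8}
E[b U A[~r U b]]: least fixpoint, start Z0 = Sat(A[~r U b]) = {n1, n3, n5, n8}, add states in Sat(b) with some successor in Z. Already a fixed point.
Sat(E[b U A[~r U b]]) = {n1, n3, n5, n8}
|Sat(E[b U A[~r U b]])| = |{n1, n3, n5, n8}| = 4.

4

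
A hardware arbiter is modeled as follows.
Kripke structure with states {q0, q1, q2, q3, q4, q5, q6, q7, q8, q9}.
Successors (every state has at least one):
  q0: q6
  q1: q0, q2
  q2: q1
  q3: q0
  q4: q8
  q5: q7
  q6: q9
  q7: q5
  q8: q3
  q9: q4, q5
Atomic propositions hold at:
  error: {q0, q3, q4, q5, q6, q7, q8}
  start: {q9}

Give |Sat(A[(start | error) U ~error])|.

8

Sat(start | error) = {q0, q3, q4, q5, q6, q7, q8, q9}
Sat(~error) = {q1, q2, q9}
A[(start | error) U ~error]: least fixpoint, start Z0 = Sat(~error) = {q1, q2, q9}, add states in Sat(start | error) with every successor in Z. Z1 = {q1, q2, q6, q9}; Z2 = {q0, q1, q2, q6, q9}; Z3 = {q0, q1, q2, q3, q6, q9}; Z4 = {q0, q1, q2, q3, q6, q8, q9}; Z5 = {q0, q1, q2, q3, q4, q6, q8, q9}; fixed.
Sat(A[(start | error) U ~error]) = {q0, q1, q2, q3, q4, q6, q8, q9}
|Sat(A[(start | error) U ~error])| = |{q0, q1, q2, q3, q4, q6, q8, q9}| = 8.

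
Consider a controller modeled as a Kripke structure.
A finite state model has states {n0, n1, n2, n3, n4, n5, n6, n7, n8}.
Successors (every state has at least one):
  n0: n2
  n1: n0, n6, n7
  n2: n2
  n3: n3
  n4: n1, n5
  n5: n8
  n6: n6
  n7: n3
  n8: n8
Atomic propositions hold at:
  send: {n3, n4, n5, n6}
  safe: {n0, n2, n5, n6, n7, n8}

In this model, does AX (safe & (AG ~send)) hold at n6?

No

Sat(~send) = {n0, n1, n2, n7, n8}
AG ~send: greatest fixpoint, start Z0 = {n0, n1, n2, n7, n8}, keep only states in Sat with every successor in Z. Z1 = {n0, n2, n8}; fixed.
Sat(AG ~send) = {n0, n2, n8}
Sat(safe & (AG ~send)) = {n0, n2, n8}
Sat(AX (safe & (AG ~send))) = {s : every successor in {n0, n2, n8}} = {n0, n2, n5, n8}
n6 ∉ Sat(AX (safe & (AG ~send))) = {n0, n2, n5, n8}, so the formula does not hold at n6.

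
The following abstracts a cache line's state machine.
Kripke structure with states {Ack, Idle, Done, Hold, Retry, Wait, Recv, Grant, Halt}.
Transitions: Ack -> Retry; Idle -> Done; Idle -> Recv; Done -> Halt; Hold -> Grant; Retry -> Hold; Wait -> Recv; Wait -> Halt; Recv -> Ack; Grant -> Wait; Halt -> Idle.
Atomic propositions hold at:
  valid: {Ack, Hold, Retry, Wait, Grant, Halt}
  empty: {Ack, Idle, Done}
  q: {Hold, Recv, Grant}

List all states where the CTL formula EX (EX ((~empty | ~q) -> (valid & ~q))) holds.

Sat(~empty) = {Hold, Retry, Wait, Recv, Grant, Halt}
Sat(~q) = {Ack, Idle, Done, Retry, Wait, Halt}
Sat(~empty | ~q) = {Ack, Idle, Done, Hold, Retry, Wait, Recv, Grant, Halt}
Sat(valid & ~q) = {Ack, Retry, Wait, Halt}
Sat((~empty | ~q) -> (valid & ~q)) = {Ack, Retry, Wait, Halt}
Sat(EX ((~empty | ~q) -> (valid & ~q))) = {s : some successor in {Ack, Retry, Wait, Halt}} = {Ack, Done, Wait, Recv, Grant}
Sat(EX (EX ((~empty | ~q) -> (valid & ~q)))) = {s : some successor in {Ack, Done, Wait, Recv, Grant}} = {Idle, Hold, Wait, Recv, Grant}

{Idle, Hold, Wait, Recv, Grant}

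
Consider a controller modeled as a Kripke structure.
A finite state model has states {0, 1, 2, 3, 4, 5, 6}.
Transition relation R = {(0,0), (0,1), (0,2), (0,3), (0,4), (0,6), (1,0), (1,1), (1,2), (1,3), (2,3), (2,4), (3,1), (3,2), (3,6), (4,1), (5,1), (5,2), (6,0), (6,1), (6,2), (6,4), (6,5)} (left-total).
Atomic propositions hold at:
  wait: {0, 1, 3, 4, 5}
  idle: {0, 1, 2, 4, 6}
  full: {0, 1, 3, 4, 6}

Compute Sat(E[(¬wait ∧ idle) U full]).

{0, 1, 2, 3, 4, 6}

Sat(¬wait) = {2, 6}
Sat(¬wait ∧ idle) = {2, 6}
E[(¬wait ∧ idle) U full]: least fixpoint, start Z0 = Sat(full) = {0, 1, 3, 4, 6}, add states in Sat(¬wait ∧ idle) with some successor in Z. Z1 = {0, 1, 2, 3, 4, 6}; fixed.
Sat(E[(¬wait ∧ idle) U full]) = {0, 1, 2, 3, 4, 6}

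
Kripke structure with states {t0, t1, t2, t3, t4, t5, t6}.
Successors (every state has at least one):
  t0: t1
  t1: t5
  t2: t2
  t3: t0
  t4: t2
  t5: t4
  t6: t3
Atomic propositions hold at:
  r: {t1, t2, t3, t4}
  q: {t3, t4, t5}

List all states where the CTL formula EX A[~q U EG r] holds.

Sat(~q) = {t0, t1, t2, t6}
EG r: greatest fixpoint, start Z0 = {t1, t2, t3, t4}, keep only states in Sat with some successor in Z. Z1 = {t2, t4}; fixed.
Sat(EG r) = {t2, t4}
A[~q U EG r]: least fixpoint, start Z0 = Sat(EG r) = {t2, t4}, add states in Sat(~q) with every successor in Z. Already a fixed point.
Sat(A[~q U EG r]) = {t2, t4}
Sat(EX A[~q U EG r]) = {s : some successor in {t2, t4}} = {t2, t4, t5}

{t2, t4, t5}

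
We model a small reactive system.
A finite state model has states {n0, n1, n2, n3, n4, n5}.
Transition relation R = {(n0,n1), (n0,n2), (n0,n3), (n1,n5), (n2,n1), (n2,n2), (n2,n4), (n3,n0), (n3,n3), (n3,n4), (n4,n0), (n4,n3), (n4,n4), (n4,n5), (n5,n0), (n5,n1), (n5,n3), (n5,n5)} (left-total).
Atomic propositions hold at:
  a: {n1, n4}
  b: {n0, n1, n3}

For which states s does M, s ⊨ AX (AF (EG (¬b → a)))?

{n3}

Sat(¬b) = {n2, n4, n5}
Sat(¬b → a) = {n0, n1, n3, n4}
EG (¬b → a): greatest fixpoint, start Z0 = {n0, n1, n3, n4}, keep only states in Sat with some successor in Z. Z1 = {n0, n3, n4}; fixed.
Sat(EG (¬b → a)) = {n0, n3, n4}
AF (EG (¬b → a)): least fixpoint, start Z0 = {n0, n3, n4}, add states with every successor in Z. Already a fixed point.
Sat(AF (EG (¬b → a))) = {n0, n3, n4}
Sat(AX (AF (EG (¬b → a)))) = {s : every successor in {n0, n3, n4}} = {n3}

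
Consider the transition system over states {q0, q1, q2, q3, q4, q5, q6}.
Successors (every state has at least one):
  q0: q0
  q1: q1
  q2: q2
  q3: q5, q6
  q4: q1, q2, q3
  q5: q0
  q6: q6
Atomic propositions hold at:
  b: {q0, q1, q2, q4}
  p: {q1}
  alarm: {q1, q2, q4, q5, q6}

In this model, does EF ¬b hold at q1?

Sat(¬b) = {q3, q5, q6}
EF ¬b: least fixpoint, start Z0 = {q3, q5, q6}, add states with some successor in Z. Z1 = {q3, q4, q5, q6}; fixed.
Sat(EF ¬b) = {q3, q4, q5, q6}
q1 ∉ Sat(EF ¬b) = {q3, q4, q5, q6}, so the formula does not hold at q1.

No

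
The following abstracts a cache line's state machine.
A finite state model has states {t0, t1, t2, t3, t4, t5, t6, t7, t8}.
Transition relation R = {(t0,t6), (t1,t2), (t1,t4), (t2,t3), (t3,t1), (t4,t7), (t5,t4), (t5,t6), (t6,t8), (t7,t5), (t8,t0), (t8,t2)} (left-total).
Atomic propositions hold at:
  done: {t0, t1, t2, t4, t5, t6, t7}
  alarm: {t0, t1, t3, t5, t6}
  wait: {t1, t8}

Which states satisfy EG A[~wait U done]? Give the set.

Sat(~wait) = {t0, t2, t3, t4, t5, t6, t7}
A[~wait U done]: least fixpoint, start Z0 = Sat(done) = {t0, t1, t2, t4, t5, t6, t7}, add states in Sat(~wait) with every successor in Z. Z1 = {t0, t1, t2, t3, t4, t5, t6, t7}; fixed.
Sat(A[~wait U done]) = {t0, t1, t2, t3, t4, t5, t6, t7}
EG A[~wait U done]: greatest fixpoint, start Z0 = {t0, t1, t2, t3, t4, t5, t6, t7}, keep only states in Sat with some successor in Z. Z1 = {t0, t1, t2, t3, t4, t5, t7}; Z2 = {t1, t2, t3, t4, t5, t7}; fixed.
Sat(EG A[~wait U done]) = {t1, t2, t3, t4, t5, t7}

{t1, t2, t3, t4, t5, t7}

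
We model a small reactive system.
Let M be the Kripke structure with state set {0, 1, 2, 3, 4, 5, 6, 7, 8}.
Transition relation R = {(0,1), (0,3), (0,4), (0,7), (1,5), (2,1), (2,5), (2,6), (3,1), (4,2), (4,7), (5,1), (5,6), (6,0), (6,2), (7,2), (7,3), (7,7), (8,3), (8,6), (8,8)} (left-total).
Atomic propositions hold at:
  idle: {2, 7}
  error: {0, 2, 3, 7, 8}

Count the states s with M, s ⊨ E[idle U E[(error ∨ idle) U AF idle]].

4

Sat(error ∨ idle) = {0, 2, 3, 7, 8}
AF idle: least fixpoint, start Z0 = {2, 7}, add states with every successor in Z. Z1 = {2, 4, 7}; fixed.
Sat(AF idle) = {2, 4, 7}
E[(error ∨ idle) U AF idle]: least fixpoint, start Z0 = Sat(AF idle) = {2, 4, 7}, add states in Sat(error ∨ idle) with some successor in Z. Z1 = {0, 2, 4, 7}; fixed.
Sat(E[(error ∨ idle) U AF idle]) = {0, 2, 4, 7}
E[idle U E[(error ∨ idle) U AF idle]]: least fixpoint, start Z0 = Sat(E[(error ∨ idle) U AF idle]) = {0, 2, 4, 7}, add states in Sat(idle) with some successor in Z. Already a fixed point.
Sat(E[idle U E[(error ∨ idle) U AF idle]]) = {0, 2, 4, 7}
|Sat(E[idle U E[(error ∨ idle) U AF idle]])| = |{0, 2, 4, 7}| = 4.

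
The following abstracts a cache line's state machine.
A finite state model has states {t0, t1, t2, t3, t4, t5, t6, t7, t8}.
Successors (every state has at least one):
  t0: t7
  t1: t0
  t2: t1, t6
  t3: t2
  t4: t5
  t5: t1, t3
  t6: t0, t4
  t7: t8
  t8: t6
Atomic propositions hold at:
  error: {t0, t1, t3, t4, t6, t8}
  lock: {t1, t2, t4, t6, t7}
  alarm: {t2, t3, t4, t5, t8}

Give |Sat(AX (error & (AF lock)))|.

AF lock: least fixpoint, start Z0 = {t1, t2, t4, t6, t7}, add states with every successor in Z. Z1 = {t0, t1, t2, t3, t4, t6, t7, t8}; Z2 = {t0, t1, t2, t3, t4, t5, t6, t7, t8}; fixed.
Sat(AF lock) = {t0, t1, t2, t3, t4, t5, t6, t7, t8}
Sat(error & (AF lock)) = {t0, t1, t3, t4, t6, t8}
Sat(AX (error & (AF lock))) = {s : every successor in {t0, t1, t3, t4, t6, t8}} = {t1, t2, t5, t6, t7, t8}
|Sat(AX (error & (AF lock)))| = |{t1, t2, t5, t6, t7, t8}| = 6.

6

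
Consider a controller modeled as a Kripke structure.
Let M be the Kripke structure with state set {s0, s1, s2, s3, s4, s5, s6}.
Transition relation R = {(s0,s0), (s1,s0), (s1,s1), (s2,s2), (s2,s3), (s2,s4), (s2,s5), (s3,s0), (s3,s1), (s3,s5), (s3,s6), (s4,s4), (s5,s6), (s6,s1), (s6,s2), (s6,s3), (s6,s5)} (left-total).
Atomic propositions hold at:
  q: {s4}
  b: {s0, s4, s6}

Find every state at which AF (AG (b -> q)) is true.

{s4}

Sat(b -> q) = {s1, s2, s3, s4, s5}
AG (b -> q): greatest fixpoint, start Z0 = {s1, s2, s3, s4, s5}, keep only states in Sat with every successor in Z. Z1 = {s2, s4}; Z2 = {s4}; fixed.
Sat(AG (b -> q)) = {s4}
AF (AG (b -> q)): least fixpoint, start Z0 = {s4}, add states with every successor in Z. Already a fixed point.
Sat(AF (AG (b -> q))) = {s4}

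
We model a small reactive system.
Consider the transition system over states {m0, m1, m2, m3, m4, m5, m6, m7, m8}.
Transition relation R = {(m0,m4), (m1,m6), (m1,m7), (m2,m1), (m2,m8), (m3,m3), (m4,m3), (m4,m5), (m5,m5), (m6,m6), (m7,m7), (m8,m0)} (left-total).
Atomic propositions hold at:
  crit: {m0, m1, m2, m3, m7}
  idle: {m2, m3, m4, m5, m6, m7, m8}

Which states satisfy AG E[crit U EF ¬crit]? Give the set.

{m5, m6}

Sat(¬crit) = {m4, m5, m6, m8}
EF ¬crit: least fixpoint, start Z0 = {m4, m5, m6, m8}, add states with some successor in Z. Z1 = {m0, m1, m2, m4, m5, m6, m8}; fixed.
Sat(EF ¬crit) = {m0, m1, m2, m4, m5, m6, m8}
E[crit U EF ¬crit]: least fixpoint, start Z0 = Sat(EF ¬crit) = {m0, m1, m2, m4, m5, m6, m8}, add states in Sat(crit) with some successor in Z. Already a fixed point.
Sat(E[crit U EF ¬crit]) = {m0, m1, m2, m4, m5, m6, m8}
AG E[crit U EF ¬crit]: greatest fixpoint, start Z0 = {m0, m1, m2, m4, m5, m6, m8}, keep only states in Sat with every successor in Z. Z1 = {m0, m2, m5, m6, m8}; Z2 = {m5, m6, m8}; Z3 = {m5, m6}; fixed.
Sat(AG E[crit U EF ¬crit]) = {m5, m6}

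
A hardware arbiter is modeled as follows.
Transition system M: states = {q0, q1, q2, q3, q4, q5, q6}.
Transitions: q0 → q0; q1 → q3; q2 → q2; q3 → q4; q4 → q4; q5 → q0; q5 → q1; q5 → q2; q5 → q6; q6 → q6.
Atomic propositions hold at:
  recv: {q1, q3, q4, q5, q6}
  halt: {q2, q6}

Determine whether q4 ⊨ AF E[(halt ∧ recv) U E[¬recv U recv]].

Yes

Sat(halt ∧ recv) = {q6}
Sat(¬recv) = {q0, q2}
E[¬recv U recv]: least fixpoint, start Z0 = Sat(recv) = {q1, q3, q4, q5, q6}, add states in Sat(¬recv) with some successor in Z. Already a fixed point.
Sat(E[¬recv U recv]) = {q1, q3, q4, q5, q6}
E[(halt ∧ recv) U E[¬recv U recv]]: least fixpoint, start Z0 = Sat(E[¬recv U recv]) = {q1, q3, q4, q5, q6}, add states in Sat(halt ∧ recv) with some successor in Z. Already a fixed point.
Sat(E[(halt ∧ recv) U E[¬recv U recv]]) = {q1, q3, q4, q5, q6}
AF E[(halt ∧ recv) U E[¬recv U recv]]: least fixpoint, start Z0 = {q1, q3, q4, q5, q6}, add states with every successor in Z. Already a fixed point.
Sat(AF E[(halt ∧ recv) U E[¬recv U recv]]) = {q1, q3, q4, q5, q6}
q4 ∈ Sat(AF E[(halt ∧ recv) U E[¬recv U recv]]) = {q1, q3, q4, q5, q6}, so the formula holds at q4.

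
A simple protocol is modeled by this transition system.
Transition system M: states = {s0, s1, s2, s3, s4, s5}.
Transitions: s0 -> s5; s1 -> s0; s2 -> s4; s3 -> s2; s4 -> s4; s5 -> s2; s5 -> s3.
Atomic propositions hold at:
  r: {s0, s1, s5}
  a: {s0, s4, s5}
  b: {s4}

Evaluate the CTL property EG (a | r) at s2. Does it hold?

Sat(a | r) = {s0, s1, s4, s5}
EG (a | r): greatest fixpoint, start Z0 = {s0, s1, s4, s5}, keep only states in Sat with some successor in Z. Z1 = {s0, s1, s4}; Z2 = {s1, s4}; Z3 = {s4}; fixed.
Sat(EG (a | r)) = {s4}
s2 ∉ Sat(EG (a | r)) = {s4}, so the formula does not hold at s2.

No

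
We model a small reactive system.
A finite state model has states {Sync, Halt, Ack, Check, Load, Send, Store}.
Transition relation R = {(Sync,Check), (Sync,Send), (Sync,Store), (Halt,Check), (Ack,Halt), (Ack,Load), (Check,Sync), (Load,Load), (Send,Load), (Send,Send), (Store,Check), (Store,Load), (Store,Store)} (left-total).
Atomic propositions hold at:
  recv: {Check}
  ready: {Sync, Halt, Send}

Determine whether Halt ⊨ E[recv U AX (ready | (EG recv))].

No

EG recv: greatest fixpoint, start Z0 = {Check}, keep only states in Sat with some successor in Z. Z1 = ∅; fixed.
Sat(EG recv) = ∅
Sat(ready | (EG recv)) = {Sync, Halt, Send}
Sat(AX (ready | (EG recv))) = {s : every successor in {Sync, Halt, Send}} = {Check}
E[recv U AX (ready | (EG recv))]: least fixpoint, start Z0 = Sat(AX (ready | (EG recv))) = {Check}, add states in Sat(recv) with some successor in Z. Already a fixed point.
Sat(E[recv U AX (ready | (EG recv))]) = {Check}
Halt ∉ Sat(E[recv U AX (ready | (EG recv))]) = {Check}, so the formula does not hold at Halt.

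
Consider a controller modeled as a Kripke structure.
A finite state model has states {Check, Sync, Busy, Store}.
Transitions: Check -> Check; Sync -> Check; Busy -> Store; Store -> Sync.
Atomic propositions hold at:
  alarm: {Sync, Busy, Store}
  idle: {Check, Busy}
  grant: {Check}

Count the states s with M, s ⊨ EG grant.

EG grant: greatest fixpoint, start Z0 = {Check}, keep only states in Sat with some successor in Z. Already a fixed point.
Sat(EG grant) = {Check}
|Sat(EG grant)| = |{Check}| = 1.

1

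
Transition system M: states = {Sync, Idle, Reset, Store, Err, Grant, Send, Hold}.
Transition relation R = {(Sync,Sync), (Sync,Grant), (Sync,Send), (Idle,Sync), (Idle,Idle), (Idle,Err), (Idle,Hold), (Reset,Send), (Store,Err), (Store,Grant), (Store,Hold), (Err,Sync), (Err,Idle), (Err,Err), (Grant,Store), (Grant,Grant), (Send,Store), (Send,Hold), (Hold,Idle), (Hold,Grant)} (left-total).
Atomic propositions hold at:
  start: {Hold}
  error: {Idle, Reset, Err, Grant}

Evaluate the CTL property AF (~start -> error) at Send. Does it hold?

Sat(~start) = {Sync, Idle, Reset, Store, Err, Grant, Send}
Sat(~start -> error) = {Idle, Reset, Err, Grant, Hold}
AF (~start -> error): least fixpoint, start Z0 = {Idle, Reset, Err, Grant, Hold}, add states with every successor in Z. Z1 = {Idle, Reset, Store, Err, Grant, Hold}; Z2 = {Idle, Reset, Store, Err, Grant, Send, Hold}; fixed.
Sat(AF (~start -> error)) = {Idle, Reset, Store, Err, Grant, Send, Hold}
Send ∈ Sat(AF (~start -> error)) = {Idle, Reset, Store, Err, Grant, Send, Hold}, so the formula holds at Send.

Yes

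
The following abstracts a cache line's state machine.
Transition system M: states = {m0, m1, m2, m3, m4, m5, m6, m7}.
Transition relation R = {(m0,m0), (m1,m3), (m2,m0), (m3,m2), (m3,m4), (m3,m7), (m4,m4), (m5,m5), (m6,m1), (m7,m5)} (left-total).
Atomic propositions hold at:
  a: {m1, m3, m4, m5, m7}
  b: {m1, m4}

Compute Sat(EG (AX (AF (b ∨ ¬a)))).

Sat(¬a) = {m0, m2, m6}
Sat(b ∨ ¬a) = {m0, m1, m2, m4, m6}
AF (b ∨ ¬a): least fixpoint, start Z0 = {m0, m1, m2, m4, m6}, add states with every successor in Z. Already a fixed point.
Sat(AF (b ∨ ¬a)) = {m0, m1, m2, m4, m6}
Sat(AX (AF (b ∨ ¬a))) = {s : every successor in {m0, m1, m2, m4, m6}} = {m0, m2, m4, m6}
EG (AX (AF (b ∨ ¬a))): greatest fixpoint, start Z0 = {m0, m2, m4, m6}, keep only states in Sat with some successor in Z. Z1 = {m0, m2, m4}; fixed.
Sat(EG (AX (AF (b ∨ ¬a)))) = {m0, m2, m4}

{m0, m2, m4}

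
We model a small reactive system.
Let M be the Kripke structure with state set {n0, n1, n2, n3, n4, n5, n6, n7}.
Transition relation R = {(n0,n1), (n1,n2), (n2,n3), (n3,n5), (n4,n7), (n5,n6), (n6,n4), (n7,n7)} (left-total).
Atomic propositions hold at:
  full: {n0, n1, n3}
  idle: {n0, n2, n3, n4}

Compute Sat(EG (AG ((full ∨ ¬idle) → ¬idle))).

{n4, n5, n6, n7}

Sat(¬idle) = {n1, n5, n6, n7}
Sat(full ∨ ¬idle) = {n0, n1, n3, n5, n6, n7}
Sat((full ∨ ¬idle) → ¬idle) = {n1, n2, n4, n5, n6, n7}
AG ((full ∨ ¬idle) → ¬idle): greatest fixpoint, start Z0 = {n1, n2, n4, n5, n6, n7}, keep only states in Sat with every successor in Z. Z1 = {n1, n4, n5, n6, n7}; Z2 = {n4, n5, n6, n7}; fixed.
Sat(AG ((full ∨ ¬idle) → ¬idle)) = {n4, n5, n6, n7}
EG (AG ((full ∨ ¬idle) → ¬idle)): greatest fixpoint, start Z0 = {n4, n5, n6, n7}, keep only states in Sat with some successor in Z. Already a fixed point.
Sat(EG (AG ((full ∨ ¬idle) → ¬idle))) = {n4, n5, n6, n7}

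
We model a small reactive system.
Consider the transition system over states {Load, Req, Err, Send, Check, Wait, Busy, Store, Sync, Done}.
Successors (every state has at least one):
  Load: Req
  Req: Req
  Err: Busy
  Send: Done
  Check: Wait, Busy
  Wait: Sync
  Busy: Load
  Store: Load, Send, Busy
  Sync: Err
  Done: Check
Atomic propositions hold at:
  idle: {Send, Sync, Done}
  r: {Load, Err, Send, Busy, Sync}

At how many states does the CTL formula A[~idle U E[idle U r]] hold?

Sat(~idle) = {Load, Req, Err, Check, Wait, Busy, Store}
E[idle U r]: least fixpoint, start Z0 = Sat(r) = {Load, Err, Send, Busy, Sync}, add states in Sat(idle) with some successor in Z. Already a fixed point.
Sat(E[idle U r]) = {Load, Err, Send, Busy, Sync}
A[~idle U E[idle U r]]: least fixpoint, start Z0 = Sat(E[idle U r]) = {Load, Err, Send, Busy, Sync}, add states in Sat(~idle) with every successor in Z. Z1 = {Load, Err, Send, Wait, Busy, Store, Sync}; Z2 = {Load, Err, Send, Check, Wait, Busy, Store, Sync}; fixed.
Sat(A[~idle U E[idle U r]]) = {Load, Err, Send, Check, Wait, Busy, Store, Sync}
|Sat(A[~idle U E[idle U r]])| = |{Load, Err, Send, Check, Wait, Busy, Store, Sync}| = 8.

8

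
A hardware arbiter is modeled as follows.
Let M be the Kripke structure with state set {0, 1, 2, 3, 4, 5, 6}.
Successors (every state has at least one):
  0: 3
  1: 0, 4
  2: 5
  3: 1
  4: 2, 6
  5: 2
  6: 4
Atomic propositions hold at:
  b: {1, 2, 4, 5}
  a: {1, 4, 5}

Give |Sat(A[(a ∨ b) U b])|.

4

Sat(a ∨ b) = {1, 2, 4, 5}
A[(a ∨ b) U b]: least fixpoint, start Z0 = Sat(b) = {1, 2, 4, 5}, add states in Sat(a ∨ b) with every successor in Z. Already a fixed point.
Sat(A[(a ∨ b) U b]) = {1, 2, 4, 5}
|Sat(A[(a ∨ b) U b])| = |{1, 2, 4, 5}| = 4.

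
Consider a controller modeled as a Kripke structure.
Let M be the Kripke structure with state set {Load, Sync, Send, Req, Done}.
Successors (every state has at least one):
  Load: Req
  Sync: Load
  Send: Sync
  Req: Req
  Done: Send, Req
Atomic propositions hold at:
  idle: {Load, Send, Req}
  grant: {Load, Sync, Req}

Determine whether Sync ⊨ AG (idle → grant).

Sat(idle → grant) = {Load, Sync, Req, Done}
AG (idle → grant): greatest fixpoint, start Z0 = {Load, Sync, Req, Done}, keep only states in Sat with every successor in Z. Z1 = {Load, Sync, Req}; fixed.
Sat(AG (idle → grant)) = {Load, Sync, Req}
Sync ∈ Sat(AG (idle → grant)) = {Load, Sync, Req}, so the formula holds at Sync.

Yes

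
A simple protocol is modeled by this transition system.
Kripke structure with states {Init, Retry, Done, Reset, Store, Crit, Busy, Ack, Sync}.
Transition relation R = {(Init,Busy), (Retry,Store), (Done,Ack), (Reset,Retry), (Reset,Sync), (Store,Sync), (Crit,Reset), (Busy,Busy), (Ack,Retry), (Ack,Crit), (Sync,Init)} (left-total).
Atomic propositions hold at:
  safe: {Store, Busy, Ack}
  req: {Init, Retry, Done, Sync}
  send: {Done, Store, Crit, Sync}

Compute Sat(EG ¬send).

Sat(¬send) = {Init, Retry, Reset, Busy, Ack}
EG ¬send: greatest fixpoint, start Z0 = {Init, Retry, Reset, Busy, Ack}, keep only states in Sat with some successor in Z. Z1 = {Init, Reset, Busy, Ack}; Z2 = {Init, Busy}; fixed.
Sat(EG ¬send) = {Init, Busy}

{Init, Busy}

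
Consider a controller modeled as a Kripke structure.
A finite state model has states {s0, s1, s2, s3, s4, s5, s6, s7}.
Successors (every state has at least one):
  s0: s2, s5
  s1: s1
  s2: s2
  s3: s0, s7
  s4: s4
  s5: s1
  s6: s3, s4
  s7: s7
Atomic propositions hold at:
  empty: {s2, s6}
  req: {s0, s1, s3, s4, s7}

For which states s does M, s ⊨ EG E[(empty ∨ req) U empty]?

Sat(empty ∨ req) = {s0, s1, s2, s3, s4, s6, s7}
E[(empty ∨ req) U empty]: least fixpoint, start Z0 = Sat(empty) = {s2, s6}, add states in Sat(empty ∨ req) with some successor in Z. Z1 = {s0, s2, s6}; Z2 = {s0, s2, s3, s6}; fixed.
Sat(E[(empty ∨ req) U empty]) = {s0, s2, s3, s6}
EG E[(empty ∨ req) U empty]: greatest fixpoint, start Z0 = {s0, s2, s3, s6}, keep only states in Sat with some successor in Z. Already a fixed point.
Sat(EG E[(empty ∨ req) U empty]) = {s0, s2, s3, s6}

{s0, s2, s3, s6}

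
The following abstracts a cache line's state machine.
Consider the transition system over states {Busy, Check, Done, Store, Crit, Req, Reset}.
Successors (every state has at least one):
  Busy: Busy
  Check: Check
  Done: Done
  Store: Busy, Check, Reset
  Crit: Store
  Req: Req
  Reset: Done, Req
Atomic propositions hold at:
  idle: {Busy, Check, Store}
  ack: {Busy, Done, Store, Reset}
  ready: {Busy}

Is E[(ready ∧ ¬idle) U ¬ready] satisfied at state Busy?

Sat(¬idle) = {Done, Crit, Req, Reset}
Sat(ready ∧ ¬idle) = ∅
Sat(¬ready) = {Check, Done, Store, Crit, Req, Reset}
E[(ready ∧ ¬idle) U ¬ready]: least fixpoint, start Z0 = Sat(¬ready) = {Check, Done, Store, Crit, Req, Reset}, add states in Sat(ready ∧ ¬idle) with some successor in Z. Already a fixed point.
Sat(E[(ready ∧ ¬idle) U ¬ready]) = {Check, Done, Store, Crit, Req, Reset}
Busy ∉ Sat(E[(ready ∧ ¬idle) U ¬ready]) = {Check, Done, Store, Crit, Req, Reset}, so the formula does not hold at Busy.

No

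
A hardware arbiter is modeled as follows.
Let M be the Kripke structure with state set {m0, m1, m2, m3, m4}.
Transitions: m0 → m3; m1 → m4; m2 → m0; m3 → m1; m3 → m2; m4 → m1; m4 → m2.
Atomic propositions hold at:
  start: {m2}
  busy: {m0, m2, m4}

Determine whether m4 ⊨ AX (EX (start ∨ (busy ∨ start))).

Yes

Sat(busy ∨ start) = {m0, m2, m4}
Sat(start ∨ (busy ∨ start)) = {m0, m2, m4}
Sat(EX (start ∨ (busy ∨ start))) = {s : some successor in {m0, m2, m4}} = {m1, m2, m3, m4}
Sat(AX (EX (start ∨ (busy ∨ start)))) = {s : every successor in {m1, m2, m3, m4}} = {m0, m1, m3, m4}
m4 ∈ Sat(AX (EX (start ∨ (busy ∨ start)))) = {m0, m1, m3, m4}, so the formula holds at m4.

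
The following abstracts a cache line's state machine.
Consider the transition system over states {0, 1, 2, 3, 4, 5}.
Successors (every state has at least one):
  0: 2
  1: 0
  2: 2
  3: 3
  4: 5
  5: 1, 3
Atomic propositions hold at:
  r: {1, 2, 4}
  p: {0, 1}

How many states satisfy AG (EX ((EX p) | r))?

2

Sat(EX p) = {s : some successor in {0, 1}} = {1, 5}
Sat((EX p) | r) = {1, 2, 4, 5}
Sat(EX ((EX p) | r)) = {s : some successor in {1, 2, 4, 5}} = {0, 2, 4, 5}
AG (EX ((EX p) | r)): greatest fixpoint, start Z0 = {0, 2, 4, 5}, keep only states in Sat with every successor in Z. Z1 = {0, 2, 4}; Z2 = {0, 2}; fixed.
Sat(AG (EX ((EX p) | r))) = {0, 2}
|Sat(AG (EX ((EX p) | r)))| = |{0, 2}| = 2.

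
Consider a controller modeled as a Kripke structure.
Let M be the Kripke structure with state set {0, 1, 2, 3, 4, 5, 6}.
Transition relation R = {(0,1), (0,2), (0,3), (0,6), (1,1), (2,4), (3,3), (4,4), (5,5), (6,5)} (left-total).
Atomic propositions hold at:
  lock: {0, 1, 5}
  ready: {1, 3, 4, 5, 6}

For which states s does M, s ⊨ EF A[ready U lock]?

A[ready U lock]: least fixpoint, start Z0 = Sat(lock) = {0, 1, 5}, add states in Sat(ready) with every successor in Z. Z1 = {0, 1, 5, 6}; fixed.
Sat(A[ready U lock]) = {0, 1, 5, 6}
EF A[ready U lock]: least fixpoint, start Z0 = {0, 1, 5, 6}, add states with some successor in Z. Already a fixed point.
Sat(EF A[ready U lock]) = {0, 1, 5, 6}

{0, 1, 5, 6}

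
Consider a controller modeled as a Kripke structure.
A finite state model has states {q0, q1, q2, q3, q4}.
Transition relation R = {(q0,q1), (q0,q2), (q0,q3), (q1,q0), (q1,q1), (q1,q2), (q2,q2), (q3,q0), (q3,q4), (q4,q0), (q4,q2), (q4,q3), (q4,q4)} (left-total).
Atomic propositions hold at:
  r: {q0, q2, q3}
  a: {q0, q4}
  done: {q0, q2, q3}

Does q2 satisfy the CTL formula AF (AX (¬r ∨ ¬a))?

Sat(¬r) = {q1, q4}
Sat(¬a) = {q1, q2, q3}
Sat(¬r ∨ ¬a) = {q1, q2, q3, q4}
Sat(AX (¬r ∨ ¬a)) = {s : every successor in {q1, q2, q3, q4}} = {q0, q2}
AF (AX (¬r ∨ ¬a)): least fixpoint, start Z0 = {q0, q2}, add states with every successor in Z. Already a fixed point.
Sat(AF (AX (¬r ∨ ¬a))) = {q0, q2}
q2 ∈ Sat(AF (AX (¬r ∨ ¬a))) = {q0, q2}, so the formula holds at q2.

Yes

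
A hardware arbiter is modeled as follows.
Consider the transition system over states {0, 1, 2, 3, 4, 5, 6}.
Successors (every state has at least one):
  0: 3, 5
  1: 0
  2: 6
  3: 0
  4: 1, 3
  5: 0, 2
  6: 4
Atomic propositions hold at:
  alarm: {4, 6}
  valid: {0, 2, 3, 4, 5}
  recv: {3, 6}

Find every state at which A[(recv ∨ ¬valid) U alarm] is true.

{4, 6}

Sat(¬valid) = {1, 6}
Sat(recv ∨ ¬valid) = {1, 3, 6}
A[(recv ∨ ¬valid) U alarm]: least fixpoint, start Z0 = Sat(alarm) = {4, 6}, add states in Sat(recv ∨ ¬valid) with every successor in Z. Already a fixed point.
Sat(A[(recv ∨ ¬valid) U alarm]) = {4, 6}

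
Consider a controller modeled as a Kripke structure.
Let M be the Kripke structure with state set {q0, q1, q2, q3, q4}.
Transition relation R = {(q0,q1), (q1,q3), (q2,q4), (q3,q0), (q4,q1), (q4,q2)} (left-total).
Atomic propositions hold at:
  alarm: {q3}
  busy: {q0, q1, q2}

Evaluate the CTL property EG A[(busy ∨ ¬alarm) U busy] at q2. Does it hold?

Yes

Sat(¬alarm) = {q0, q1, q2, q4}
Sat(busy ∨ ¬alarm) = {q0, q1, q2, q4}
A[(busy ∨ ¬alarm) U busy]: least fixpoint, start Z0 = Sat(busy) = {q0, q1, q2}, add states in Sat(busy ∨ ¬alarm) with every successor in Z. Z1 = {q0, q1, q2, q4}; fixed.
Sat(A[(busy ∨ ¬alarm) U busy]) = {q0, q1, q2, q4}
EG A[(busy ∨ ¬alarm) U busy]: greatest fixpoint, start Z0 = {q0, q1, q2, q4}, keep only states in Sat with some successor in Z. Z1 = {q0, q2, q4}; Z2 = {q2, q4}; fixed.
Sat(EG A[(busy ∨ ¬alarm) U busy]) = {q2, q4}
q2 ∈ Sat(EG A[(busy ∨ ¬alarm) U busy]) = {q2, q4}, so the formula holds at q2.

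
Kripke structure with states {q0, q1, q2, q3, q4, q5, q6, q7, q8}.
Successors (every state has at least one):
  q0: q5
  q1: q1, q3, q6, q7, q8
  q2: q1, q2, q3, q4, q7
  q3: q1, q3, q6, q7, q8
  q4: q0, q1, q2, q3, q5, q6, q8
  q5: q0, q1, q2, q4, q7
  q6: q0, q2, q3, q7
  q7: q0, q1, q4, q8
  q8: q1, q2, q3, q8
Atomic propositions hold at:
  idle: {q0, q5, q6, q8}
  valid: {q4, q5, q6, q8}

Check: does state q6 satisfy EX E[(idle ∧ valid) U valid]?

No

Sat(idle ∧ valid) = {q5, q6, q8}
E[(idle ∧ valid) U valid]: least fixpoint, start Z0 = Sat(valid) = {q4, q5, q6, q8}, add states in Sat(idle ∧ valid) with some successor in Z. Already a fixed point.
Sat(E[(idle ∧ valid) U valid]) = {q4, q5, q6, q8}
Sat(EX E[(idle ∧ valid) U valid]) = {s : some successor in {q4, q5, q6, q8}} = {q0, q1, q2, q3, q4, q5, q7, q8}
q6 ∉ Sat(EX E[(idle ∧ valid) U valid]) = {q0, q1, q2, q3, q4, q5, q7, q8}, so the formula does not hold at q6.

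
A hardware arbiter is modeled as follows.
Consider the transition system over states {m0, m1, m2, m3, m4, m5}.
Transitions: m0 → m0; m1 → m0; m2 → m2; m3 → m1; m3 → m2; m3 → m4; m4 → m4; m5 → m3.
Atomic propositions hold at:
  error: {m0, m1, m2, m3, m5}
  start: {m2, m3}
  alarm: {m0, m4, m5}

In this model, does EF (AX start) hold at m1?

No

Sat(AX start) = {s : every successor in {m2, m3}} = {m2, m5}
EF (AX start): least fixpoint, start Z0 = {m2, m5}, add states with some successor in Z. Z1 = {m2, m3, m5}; fixed.
Sat(EF (AX start)) = {m2, m3, m5}
m1 ∉ Sat(EF (AX start)) = {m2, m3, m5}, so the formula does not hold at m1.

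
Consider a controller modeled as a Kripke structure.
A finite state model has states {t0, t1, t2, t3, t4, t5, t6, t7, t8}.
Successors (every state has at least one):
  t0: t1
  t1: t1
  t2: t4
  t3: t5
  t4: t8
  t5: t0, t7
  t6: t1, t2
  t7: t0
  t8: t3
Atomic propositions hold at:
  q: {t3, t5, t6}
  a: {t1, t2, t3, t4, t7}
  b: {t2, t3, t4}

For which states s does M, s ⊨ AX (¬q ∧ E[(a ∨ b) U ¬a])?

{t2, t4, t5, t7}

Sat(¬q) = {t0, t1, t2, t4, t7, t8}
Sat(a ∨ b) = {t1, t2, t3, t4, t7}
Sat(¬a) = {t0, t5, t6, t8}
E[(a ∨ b) U ¬a]: least fixpoint, start Z0 = Sat(¬a) = {t0, t5, t6, t8}, add states in Sat(a ∨ b) with some successor in Z. Z1 = {t0, t3, t4, t5, t6, t7, t8}; Z2 = {t0, t2, t3, t4, t5, t6, t7, t8}; fixed.
Sat(E[(a ∨ b) U ¬a]) = {t0, t2, t3, t4, t5, t6, t7, t8}
Sat(¬q ∧ E[(a ∨ b) U ¬a]) = {t0, t2, t4, t7, t8}
Sat(AX (¬q ∧ E[(a ∨ b) U ¬a])) = {s : every successor in {t0, t2, t4, t7, t8}} = {t2, t4, t5, t7}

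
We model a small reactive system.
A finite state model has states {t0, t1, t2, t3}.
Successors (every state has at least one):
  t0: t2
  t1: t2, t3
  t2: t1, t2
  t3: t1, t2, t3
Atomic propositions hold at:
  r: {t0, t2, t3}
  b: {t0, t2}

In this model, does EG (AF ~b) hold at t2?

Sat(~b) = {t1, t3}
AF ~b: least fixpoint, start Z0 = {t1, t3}, add states with every successor in Z. Already a fixed point.
Sat(AF ~b) = {t1, t3}
EG (AF ~b): greatest fixpoint, start Z0 = {t1, t3}, keep only states in Sat with some successor in Z. Already a fixed point.
Sat(EG (AF ~b)) = {t1, t3}
t2 ∉ Sat(EG (AF ~b)) = {t1, t3}, so the formula does not hold at t2.

No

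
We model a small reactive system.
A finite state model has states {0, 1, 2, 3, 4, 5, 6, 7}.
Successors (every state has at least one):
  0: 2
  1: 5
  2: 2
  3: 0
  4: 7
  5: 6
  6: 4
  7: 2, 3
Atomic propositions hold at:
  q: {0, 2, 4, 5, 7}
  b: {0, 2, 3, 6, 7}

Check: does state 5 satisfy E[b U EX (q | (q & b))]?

No

Sat(q & b) = {0, 2, 7}
Sat(q | (q & b)) = {0, 2, 4, 5, 7}
Sat(EX (q | (q & b))) = {s : some successor in {0, 2, 4, 5, 7}} = {0, 1, 2, 3, 4, 6, 7}
E[b U EX (q | (q & b))]: least fixpoint, start Z0 = Sat(EX (q | (q & b))) = {0, 1, 2, 3, 4, 6, 7}, add states in Sat(b) with some successor in Z. Already a fixed point.
Sat(E[b U EX (q | (q & b))]) = {0, 1, 2, 3, 4, 6, 7}
5 ∉ Sat(E[b U EX (q | (q & b))]) = {0, 1, 2, 3, 4, 6, 7}, so the formula does not hold at 5.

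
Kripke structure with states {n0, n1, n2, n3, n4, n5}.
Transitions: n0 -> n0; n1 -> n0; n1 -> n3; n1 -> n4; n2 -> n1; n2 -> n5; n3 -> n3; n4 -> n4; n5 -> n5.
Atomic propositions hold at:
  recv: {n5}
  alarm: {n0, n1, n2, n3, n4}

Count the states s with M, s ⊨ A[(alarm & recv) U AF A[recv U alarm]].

Sat(alarm & recv) = ∅
A[recv U alarm]: least fixpoint, start Z0 = Sat(alarm) = {n0, n1, n2, n3, n4}, add states in Sat(recv) with every successor in Z. Already a fixed point.
Sat(A[recv U alarm]) = {n0, n1, n2, n3, n4}
AF A[recv U alarm]: least fixpoint, start Z0 = {n0, n1, n2, n3, n4}, add states with every successor in Z. Already a fixed point.
Sat(AF A[recv U alarm]) = {n0, n1, n2, n3, n4}
A[(alarm & recv) U AF A[recv U alarm]]: least fixpoint, start Z0 = Sat(AF A[recv U alarm]) = {n0, n1, n2, n3, n4}, add states in Sat(alarm & recv) with every successor in Z. Already a fixed point.
Sat(A[(alarm & recv) U AF A[recv U alarm]]) = {n0, n1, n2, n3, n4}
|Sat(A[(alarm & recv) U AF A[recv U alarm]])| = |{n0, n1, n2, n3, n4}| = 5.

5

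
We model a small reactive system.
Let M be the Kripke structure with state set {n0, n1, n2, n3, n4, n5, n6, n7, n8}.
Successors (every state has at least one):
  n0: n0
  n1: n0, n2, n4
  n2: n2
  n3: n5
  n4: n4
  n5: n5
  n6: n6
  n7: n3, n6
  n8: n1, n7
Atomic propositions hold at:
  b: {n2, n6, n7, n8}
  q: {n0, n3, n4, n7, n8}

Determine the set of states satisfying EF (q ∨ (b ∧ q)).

Sat(b ∧ q) = {n7, n8}
Sat(q ∨ (b ∧ q)) = {n0, n3, n4, n7, n8}
EF (q ∨ (b ∧ q)): least fixpoint, start Z0 = {n0, n3, n4, n7, n8}, add states with some successor in Z. Z1 = {n0, n1, n3, n4, n7, n8}; fixed.
Sat(EF (q ∨ (b ∧ q))) = {n0, n1, n3, n4, n7, n8}

{n0, n1, n3, n4, n7, n8}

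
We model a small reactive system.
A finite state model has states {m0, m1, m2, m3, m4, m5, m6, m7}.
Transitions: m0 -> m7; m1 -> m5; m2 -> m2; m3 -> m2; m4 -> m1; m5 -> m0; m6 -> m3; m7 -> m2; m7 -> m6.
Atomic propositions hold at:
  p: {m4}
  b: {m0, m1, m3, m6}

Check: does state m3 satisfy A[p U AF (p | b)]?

Sat(p | b) = {m0, m1, m3, m4, m6}
AF (p | b): least fixpoint, start Z0 = {m0, m1, m3, m4, m6}, add states with every successor in Z. Z1 = {m0, m1, m3, m4, m5, m6}; fixed.
Sat(AF (p | b)) = {m0, m1, m3, m4, m5, m6}
A[p U AF (p | b)]: least fixpoint, start Z0 = Sat(AF (p | b)) = {m0, m1, m3, m4, m5, m6}, add states in Sat(p) with every successor in Z. Already a fixed point.
Sat(A[p U AF (p | b)]) = {m0, m1, m3, m4, m5, m6}
m3 ∈ Sat(A[p U AF (p | b)]) = {m0, m1, m3, m4, m5, m6}, so the formula holds at m3.

Yes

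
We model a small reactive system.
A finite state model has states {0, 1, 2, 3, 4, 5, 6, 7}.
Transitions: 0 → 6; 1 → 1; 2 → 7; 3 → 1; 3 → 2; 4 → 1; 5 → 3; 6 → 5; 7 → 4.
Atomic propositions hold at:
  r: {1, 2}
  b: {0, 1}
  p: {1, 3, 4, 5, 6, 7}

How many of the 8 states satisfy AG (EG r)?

1

EG r: greatest fixpoint, start Z0 = {1, 2}, keep only states in Sat with some successor in Z. Z1 = {1}; fixed.
Sat(EG r) = {1}
AG (EG r): greatest fixpoint, start Z0 = {1}, keep only states in Sat with every successor in Z. Already a fixed point.
Sat(AG (EG r)) = {1}
|Sat(AG (EG r))| = |{1}| = 1.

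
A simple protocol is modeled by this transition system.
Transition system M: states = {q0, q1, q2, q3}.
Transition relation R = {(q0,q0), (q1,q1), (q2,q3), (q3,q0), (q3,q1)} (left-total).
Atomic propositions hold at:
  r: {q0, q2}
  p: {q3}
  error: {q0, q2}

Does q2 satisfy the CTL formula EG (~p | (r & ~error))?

Sat(~p) = {q0, q1, q2}
Sat(~error) = {q1, q3}
Sat(r & ~error) = ∅
Sat(~p | (r & ~error)) = {q0, q1, q2}
EG (~p | (r & ~error)): greatest fixpoint, start Z0 = {q0, q1, q2}, keep only states in Sat with some successor in Z. Z1 = {q0, q1}; fixed.
Sat(EG (~p | (r & ~error))) = {q0, q1}
q2 ∉ Sat(EG (~p | (r & ~error))) = {q0, q1}, so the formula does not hold at q2.

No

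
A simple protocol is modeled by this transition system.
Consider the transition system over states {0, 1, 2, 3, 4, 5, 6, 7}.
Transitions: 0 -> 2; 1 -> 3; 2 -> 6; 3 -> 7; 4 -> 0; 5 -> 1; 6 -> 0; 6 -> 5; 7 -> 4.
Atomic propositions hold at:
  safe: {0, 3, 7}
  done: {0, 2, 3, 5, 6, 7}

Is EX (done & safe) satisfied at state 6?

Sat(done & safe) = {0, 3, 7}
Sat(EX (done & safe)) = {s : some successor in {0, 3, 7}} = {1, 3, 4, 6}
6 ∈ Sat(EX (done & safe)) = {1, 3, 4, 6}, so the formula holds at 6.

Yes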